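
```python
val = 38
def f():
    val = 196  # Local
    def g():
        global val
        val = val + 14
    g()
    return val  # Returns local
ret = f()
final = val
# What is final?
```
52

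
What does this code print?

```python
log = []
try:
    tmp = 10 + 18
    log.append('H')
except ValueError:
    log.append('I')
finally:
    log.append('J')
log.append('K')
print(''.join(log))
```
HJK

finally runs after normal execution too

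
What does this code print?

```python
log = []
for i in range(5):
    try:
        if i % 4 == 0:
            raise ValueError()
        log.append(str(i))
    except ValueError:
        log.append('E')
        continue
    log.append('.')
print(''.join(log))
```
E1.2.3.E

continue in except skips rest of loop body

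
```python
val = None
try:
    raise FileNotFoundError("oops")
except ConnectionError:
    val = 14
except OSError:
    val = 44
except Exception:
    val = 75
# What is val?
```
44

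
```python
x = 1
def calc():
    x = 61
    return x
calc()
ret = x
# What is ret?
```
1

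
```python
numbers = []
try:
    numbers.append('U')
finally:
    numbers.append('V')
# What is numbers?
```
['U', 'V']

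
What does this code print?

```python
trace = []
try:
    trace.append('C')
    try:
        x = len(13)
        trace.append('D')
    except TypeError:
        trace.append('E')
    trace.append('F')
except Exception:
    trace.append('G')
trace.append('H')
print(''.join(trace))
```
CEFH

Inner exception caught by inner handler, outer continues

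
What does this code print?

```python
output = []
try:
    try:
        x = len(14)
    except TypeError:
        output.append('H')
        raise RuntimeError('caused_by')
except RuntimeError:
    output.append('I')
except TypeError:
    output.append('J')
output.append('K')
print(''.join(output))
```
HIK

RuntimeError raised and caught, original TypeError not re-raised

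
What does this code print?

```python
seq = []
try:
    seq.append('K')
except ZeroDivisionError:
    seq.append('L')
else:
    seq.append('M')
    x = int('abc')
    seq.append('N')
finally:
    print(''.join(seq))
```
KM

Try succeeds, else appends 'M', ValueError in else is uncaught, finally prints before exception propagates ('N' never appended)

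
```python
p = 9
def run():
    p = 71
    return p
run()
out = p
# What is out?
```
9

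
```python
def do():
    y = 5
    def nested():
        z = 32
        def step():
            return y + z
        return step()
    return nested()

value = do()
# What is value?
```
37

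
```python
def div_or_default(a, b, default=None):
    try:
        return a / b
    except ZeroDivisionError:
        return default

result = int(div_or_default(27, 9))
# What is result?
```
3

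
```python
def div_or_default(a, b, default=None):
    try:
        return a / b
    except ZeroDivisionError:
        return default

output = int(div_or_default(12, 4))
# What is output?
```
3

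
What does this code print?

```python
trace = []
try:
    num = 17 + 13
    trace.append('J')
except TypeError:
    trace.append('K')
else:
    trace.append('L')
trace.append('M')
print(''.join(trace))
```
JLM

else block runs when no exception occurs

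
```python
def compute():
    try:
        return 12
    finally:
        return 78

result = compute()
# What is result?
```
78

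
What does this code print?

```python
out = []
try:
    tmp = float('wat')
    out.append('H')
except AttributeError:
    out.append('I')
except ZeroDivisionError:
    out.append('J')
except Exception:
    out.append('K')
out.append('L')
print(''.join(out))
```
KL

ValueError not specifically caught, falls to Exception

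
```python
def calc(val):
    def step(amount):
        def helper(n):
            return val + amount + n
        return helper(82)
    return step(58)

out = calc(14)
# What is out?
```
154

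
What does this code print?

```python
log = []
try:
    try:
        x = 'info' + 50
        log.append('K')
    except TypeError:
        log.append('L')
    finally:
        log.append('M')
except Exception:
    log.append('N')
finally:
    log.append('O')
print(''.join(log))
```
LMO

Both finally blocks run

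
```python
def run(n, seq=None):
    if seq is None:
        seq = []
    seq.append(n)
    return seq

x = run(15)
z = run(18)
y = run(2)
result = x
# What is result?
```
[15]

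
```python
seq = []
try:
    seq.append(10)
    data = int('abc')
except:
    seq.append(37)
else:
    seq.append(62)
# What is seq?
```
[10, 37]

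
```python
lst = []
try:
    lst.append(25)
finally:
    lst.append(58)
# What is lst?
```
[25, 58]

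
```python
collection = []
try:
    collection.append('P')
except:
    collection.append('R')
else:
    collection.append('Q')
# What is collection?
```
['P', 'Q']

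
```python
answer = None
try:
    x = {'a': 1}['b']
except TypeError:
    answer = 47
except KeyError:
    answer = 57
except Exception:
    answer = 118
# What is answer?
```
57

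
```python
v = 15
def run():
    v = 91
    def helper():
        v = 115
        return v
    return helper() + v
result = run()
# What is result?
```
206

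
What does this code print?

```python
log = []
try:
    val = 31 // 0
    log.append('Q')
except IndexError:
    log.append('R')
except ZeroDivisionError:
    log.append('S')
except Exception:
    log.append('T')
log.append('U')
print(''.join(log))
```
SU

ZeroDivisionError matches before generic Exception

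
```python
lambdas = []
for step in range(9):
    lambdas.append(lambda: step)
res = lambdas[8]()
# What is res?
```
8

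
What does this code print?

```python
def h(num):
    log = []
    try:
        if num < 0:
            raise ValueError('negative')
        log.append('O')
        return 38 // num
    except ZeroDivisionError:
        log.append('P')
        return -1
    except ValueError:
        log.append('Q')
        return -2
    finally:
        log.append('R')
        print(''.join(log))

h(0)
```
OPR

num=0 causes ZeroDivisionError, caught, finally prints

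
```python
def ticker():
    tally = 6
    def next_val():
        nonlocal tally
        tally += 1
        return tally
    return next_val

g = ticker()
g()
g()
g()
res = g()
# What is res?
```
10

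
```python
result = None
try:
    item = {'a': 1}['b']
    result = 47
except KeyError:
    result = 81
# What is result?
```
81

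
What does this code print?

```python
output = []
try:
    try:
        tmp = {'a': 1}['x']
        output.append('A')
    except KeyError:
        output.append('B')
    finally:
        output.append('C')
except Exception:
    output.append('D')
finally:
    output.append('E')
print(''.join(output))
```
BCE

Both finally blocks run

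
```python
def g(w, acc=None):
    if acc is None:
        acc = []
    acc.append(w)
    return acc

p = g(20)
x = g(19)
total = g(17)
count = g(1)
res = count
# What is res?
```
[1]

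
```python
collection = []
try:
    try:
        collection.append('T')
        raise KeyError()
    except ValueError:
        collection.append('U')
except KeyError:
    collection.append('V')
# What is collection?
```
['T', 'V']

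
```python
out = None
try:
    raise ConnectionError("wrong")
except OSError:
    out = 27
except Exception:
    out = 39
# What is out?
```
27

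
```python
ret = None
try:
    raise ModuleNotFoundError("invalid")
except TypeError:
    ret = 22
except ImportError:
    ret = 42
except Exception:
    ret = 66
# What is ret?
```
42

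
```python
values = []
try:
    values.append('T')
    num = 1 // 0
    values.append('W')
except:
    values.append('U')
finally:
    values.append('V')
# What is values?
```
['T', 'U', 'V']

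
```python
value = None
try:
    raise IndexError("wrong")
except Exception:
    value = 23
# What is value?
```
23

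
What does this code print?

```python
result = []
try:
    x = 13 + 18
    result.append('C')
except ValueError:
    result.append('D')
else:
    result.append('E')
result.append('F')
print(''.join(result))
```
CEF

else block runs when no exception occurs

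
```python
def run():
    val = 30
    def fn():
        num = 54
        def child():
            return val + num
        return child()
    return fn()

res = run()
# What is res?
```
84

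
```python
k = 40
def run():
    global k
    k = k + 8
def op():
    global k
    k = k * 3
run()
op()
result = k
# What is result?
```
144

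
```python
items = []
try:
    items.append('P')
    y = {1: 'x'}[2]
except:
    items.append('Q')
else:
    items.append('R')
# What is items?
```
['P', 'Q']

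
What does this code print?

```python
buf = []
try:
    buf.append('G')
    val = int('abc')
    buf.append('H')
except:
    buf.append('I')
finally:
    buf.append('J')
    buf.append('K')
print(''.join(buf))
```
GIJK

Code before exception runs, then except, then all of finally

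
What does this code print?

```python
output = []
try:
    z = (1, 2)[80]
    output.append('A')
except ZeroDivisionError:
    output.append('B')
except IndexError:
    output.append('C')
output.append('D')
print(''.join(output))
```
CD

IndexError is caught by its specific handler, not ZeroDivisionError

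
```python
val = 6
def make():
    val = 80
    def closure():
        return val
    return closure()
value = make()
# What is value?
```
80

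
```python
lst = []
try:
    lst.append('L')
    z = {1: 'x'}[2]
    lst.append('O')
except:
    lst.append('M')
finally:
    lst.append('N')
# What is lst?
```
['L', 'M', 'N']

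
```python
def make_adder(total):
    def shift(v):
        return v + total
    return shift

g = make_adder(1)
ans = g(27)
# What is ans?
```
28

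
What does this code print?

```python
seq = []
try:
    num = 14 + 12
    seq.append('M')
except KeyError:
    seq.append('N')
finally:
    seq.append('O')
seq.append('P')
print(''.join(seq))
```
MOP

finally runs after normal execution too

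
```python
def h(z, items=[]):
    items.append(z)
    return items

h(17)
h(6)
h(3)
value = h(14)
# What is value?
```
[17, 6, 3, 14]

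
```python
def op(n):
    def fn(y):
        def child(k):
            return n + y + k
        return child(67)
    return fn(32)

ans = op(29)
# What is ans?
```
128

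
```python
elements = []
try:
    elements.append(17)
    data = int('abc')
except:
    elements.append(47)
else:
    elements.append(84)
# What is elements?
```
[17, 47]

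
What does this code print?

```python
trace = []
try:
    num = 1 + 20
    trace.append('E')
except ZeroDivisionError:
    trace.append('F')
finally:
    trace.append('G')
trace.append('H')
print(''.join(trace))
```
EGH

finally runs after normal execution too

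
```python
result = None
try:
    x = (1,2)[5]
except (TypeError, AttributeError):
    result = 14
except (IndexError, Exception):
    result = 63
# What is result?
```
63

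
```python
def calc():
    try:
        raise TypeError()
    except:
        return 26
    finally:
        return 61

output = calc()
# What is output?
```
61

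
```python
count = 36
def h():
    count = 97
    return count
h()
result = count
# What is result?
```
36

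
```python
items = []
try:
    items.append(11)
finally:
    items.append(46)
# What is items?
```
[11, 46]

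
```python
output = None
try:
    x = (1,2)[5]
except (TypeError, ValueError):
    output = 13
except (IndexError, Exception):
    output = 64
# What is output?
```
64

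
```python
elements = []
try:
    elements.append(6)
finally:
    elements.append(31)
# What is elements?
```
[6, 31]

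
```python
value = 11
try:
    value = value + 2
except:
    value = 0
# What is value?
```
13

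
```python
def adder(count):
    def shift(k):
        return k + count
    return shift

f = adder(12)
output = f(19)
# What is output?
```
31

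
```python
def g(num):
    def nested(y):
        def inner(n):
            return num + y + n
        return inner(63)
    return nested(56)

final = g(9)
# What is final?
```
128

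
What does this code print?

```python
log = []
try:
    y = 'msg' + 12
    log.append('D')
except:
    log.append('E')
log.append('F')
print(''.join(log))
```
EF

Exception raised in try, caught by bare except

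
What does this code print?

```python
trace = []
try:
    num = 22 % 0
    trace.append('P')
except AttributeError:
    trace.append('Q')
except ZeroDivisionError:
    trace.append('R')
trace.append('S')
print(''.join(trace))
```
RS

ZeroDivisionError is caught by its specific handler, not AttributeError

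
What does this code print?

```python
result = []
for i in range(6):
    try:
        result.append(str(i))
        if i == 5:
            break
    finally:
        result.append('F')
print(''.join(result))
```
0F1F2F3F4F5F

finally runs even when breaking out of loop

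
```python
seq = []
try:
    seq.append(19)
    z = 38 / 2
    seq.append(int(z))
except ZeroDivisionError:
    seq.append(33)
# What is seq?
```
[19, 19]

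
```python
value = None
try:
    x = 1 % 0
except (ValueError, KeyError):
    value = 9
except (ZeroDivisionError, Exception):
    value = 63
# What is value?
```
63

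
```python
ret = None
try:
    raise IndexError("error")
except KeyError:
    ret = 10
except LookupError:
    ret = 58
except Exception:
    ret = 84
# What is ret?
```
58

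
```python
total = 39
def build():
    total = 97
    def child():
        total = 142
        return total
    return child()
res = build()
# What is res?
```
142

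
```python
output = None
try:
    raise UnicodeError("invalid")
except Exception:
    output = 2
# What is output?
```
2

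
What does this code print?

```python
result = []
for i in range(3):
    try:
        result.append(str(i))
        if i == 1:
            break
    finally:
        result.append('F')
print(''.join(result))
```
0F1F

finally runs even when breaking out of loop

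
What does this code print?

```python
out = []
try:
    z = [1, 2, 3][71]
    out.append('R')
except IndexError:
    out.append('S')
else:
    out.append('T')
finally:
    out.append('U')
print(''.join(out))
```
SU

Exception: except runs, else skipped, finally runs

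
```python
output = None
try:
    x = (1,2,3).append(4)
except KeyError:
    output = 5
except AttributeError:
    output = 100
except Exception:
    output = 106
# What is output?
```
100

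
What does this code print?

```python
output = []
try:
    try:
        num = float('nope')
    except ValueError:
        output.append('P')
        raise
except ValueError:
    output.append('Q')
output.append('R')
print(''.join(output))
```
PQR

raise without argument re-raises current exception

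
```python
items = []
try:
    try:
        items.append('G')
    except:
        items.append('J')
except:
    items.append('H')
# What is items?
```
['G']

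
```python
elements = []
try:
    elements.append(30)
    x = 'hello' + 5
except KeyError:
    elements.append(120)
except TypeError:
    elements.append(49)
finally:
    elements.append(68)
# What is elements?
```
[30, 49, 68]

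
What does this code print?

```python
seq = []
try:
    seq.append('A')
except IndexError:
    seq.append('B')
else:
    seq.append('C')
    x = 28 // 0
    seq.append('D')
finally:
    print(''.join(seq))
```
AC

Try succeeds, else appends 'C', ZeroDivisionError in else is uncaught, finally prints before exception propagates ('D' never appended)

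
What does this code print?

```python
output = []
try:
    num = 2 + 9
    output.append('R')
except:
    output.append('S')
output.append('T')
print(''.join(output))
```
RT

No exception, try block completes normally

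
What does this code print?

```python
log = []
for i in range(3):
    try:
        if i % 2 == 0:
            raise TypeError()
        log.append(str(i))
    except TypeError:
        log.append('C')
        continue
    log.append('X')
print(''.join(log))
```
C1XC

continue in except skips rest of loop body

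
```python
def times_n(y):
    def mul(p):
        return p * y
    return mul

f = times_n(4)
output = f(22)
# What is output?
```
88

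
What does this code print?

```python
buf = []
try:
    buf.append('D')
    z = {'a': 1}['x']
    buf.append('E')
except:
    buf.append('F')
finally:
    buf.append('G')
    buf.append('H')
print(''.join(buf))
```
DFGH

Code before exception runs, then except, then all of finally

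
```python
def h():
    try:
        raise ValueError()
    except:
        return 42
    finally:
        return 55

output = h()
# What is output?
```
55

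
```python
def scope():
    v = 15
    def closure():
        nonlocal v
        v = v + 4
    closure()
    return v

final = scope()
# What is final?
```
19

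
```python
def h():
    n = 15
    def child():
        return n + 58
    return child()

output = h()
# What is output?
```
73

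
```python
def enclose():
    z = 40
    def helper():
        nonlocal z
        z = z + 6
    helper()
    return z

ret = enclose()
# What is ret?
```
46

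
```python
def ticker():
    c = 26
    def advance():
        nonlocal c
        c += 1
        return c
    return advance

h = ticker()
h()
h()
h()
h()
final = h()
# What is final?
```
31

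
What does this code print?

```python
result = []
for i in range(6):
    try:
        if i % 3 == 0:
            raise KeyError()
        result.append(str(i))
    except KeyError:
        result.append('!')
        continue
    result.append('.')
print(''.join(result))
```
!1.2.!4.5.

continue in except skips rest of loop body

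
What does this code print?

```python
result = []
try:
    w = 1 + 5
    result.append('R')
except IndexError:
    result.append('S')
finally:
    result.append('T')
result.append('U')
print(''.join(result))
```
RTU

finally runs after normal execution too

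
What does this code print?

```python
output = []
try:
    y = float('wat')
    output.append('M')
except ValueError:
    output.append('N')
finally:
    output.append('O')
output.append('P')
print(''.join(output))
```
NOP

finally always runs, even after exception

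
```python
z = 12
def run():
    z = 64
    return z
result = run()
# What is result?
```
64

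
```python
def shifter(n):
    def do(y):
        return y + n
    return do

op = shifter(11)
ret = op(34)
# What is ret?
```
45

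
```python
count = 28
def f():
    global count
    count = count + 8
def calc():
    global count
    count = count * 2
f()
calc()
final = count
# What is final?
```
72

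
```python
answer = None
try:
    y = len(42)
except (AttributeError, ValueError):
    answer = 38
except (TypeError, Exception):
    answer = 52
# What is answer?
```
52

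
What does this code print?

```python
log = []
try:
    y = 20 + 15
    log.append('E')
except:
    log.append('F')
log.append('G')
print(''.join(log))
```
EG

No exception, try block completes normally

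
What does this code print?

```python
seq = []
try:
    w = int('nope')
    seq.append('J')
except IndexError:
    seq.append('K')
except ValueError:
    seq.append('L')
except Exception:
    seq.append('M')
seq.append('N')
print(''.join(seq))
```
LN

ValueError matches before generic Exception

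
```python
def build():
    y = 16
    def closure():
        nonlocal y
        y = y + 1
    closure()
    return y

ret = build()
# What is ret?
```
17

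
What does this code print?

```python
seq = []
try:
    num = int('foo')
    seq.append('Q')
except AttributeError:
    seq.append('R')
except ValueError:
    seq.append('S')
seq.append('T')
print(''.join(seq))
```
ST

ValueError is caught by its specific handler, not AttributeError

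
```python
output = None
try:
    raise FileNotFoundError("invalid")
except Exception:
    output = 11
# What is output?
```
11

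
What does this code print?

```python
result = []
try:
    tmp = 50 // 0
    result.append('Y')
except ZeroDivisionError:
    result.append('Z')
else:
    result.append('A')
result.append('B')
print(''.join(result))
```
ZB

else block skipped when exception is caught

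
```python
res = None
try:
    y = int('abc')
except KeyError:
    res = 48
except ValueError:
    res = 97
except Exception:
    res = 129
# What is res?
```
97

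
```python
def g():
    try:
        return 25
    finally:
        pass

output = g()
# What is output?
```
25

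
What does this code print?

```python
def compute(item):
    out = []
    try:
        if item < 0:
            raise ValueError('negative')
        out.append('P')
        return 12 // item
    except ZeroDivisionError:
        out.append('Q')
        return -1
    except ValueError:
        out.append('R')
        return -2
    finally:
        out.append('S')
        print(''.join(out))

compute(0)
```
PQS

item=0 causes ZeroDivisionError, caught, finally prints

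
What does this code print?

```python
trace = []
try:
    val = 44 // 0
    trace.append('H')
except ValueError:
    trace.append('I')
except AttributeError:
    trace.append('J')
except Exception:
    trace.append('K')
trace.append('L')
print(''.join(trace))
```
KL

ZeroDivisionError not specifically caught, falls to Exception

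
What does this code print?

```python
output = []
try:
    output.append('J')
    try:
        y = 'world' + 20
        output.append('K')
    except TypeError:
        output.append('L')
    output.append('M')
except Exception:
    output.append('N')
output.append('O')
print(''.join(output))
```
JLMO

Inner exception caught by inner handler, outer continues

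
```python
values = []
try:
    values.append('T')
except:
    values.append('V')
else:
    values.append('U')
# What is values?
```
['T', 'U']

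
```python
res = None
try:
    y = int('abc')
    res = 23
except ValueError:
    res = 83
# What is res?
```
83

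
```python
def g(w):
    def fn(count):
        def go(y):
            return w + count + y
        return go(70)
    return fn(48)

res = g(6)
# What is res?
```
124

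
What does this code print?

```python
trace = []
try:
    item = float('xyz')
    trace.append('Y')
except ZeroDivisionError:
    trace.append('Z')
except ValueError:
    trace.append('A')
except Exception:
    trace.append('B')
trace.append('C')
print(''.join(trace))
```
AC

ValueError matches before generic Exception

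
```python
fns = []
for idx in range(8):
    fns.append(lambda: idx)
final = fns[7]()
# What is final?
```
7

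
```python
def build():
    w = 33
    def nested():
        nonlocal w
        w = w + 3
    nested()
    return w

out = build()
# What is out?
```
36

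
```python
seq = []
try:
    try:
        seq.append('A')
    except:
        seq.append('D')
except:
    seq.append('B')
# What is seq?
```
['A']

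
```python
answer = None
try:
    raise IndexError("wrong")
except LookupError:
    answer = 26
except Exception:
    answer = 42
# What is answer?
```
26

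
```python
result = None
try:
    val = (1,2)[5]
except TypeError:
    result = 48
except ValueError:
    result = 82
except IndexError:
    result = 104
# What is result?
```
104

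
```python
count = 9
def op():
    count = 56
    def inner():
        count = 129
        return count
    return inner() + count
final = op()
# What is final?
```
185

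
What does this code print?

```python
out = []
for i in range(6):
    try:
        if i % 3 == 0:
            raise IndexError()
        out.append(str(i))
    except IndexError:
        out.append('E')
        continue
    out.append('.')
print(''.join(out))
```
E1.2.E4.5.

continue in except skips rest of loop body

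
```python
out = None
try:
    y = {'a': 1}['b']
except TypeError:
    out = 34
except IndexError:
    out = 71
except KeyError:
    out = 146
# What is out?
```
146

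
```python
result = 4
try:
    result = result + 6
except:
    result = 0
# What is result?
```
10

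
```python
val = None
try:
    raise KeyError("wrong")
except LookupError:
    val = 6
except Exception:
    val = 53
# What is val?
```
6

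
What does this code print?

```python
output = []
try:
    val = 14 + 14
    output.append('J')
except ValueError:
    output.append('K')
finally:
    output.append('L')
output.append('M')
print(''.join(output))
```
JLM

finally runs after normal execution too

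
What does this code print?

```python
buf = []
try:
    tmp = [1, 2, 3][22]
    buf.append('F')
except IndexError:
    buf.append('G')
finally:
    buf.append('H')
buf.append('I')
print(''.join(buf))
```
GHI

finally always runs, even after exception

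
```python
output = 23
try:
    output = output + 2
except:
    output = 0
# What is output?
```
25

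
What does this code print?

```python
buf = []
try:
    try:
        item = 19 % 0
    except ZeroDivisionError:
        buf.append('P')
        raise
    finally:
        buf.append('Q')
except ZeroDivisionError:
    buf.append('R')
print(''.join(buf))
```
PQR

finally runs before re-raised exception propagates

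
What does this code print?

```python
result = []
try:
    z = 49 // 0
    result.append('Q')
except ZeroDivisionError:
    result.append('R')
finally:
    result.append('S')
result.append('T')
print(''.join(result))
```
RST

finally always runs, even after exception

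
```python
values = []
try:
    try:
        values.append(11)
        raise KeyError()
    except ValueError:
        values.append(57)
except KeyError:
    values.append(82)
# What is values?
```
[11, 82]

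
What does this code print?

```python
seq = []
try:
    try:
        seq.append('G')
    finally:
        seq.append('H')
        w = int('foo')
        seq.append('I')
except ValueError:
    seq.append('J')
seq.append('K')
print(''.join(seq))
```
GHJK

Exception in inner finally caught by outer except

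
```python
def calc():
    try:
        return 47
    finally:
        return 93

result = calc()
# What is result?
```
93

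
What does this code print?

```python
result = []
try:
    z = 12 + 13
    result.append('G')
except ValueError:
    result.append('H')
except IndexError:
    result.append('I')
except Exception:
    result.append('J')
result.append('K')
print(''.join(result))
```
GK

No exception, try block completes normally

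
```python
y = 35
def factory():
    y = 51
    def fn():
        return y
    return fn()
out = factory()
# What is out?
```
51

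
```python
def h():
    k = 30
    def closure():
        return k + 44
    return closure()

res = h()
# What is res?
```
74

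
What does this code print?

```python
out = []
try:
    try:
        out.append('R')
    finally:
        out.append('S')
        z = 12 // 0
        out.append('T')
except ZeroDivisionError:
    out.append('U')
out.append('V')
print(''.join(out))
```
RSUV

Exception in inner finally caught by outer except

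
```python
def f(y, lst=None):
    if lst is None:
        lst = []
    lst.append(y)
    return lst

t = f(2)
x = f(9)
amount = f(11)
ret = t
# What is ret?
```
[2]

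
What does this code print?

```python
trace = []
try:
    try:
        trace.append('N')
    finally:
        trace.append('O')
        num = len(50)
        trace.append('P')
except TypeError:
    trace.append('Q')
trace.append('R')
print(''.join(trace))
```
NOQR

Exception in inner finally caught by outer except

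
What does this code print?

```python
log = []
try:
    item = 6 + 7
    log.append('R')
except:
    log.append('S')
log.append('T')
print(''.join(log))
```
RT

No exception, try block completes normally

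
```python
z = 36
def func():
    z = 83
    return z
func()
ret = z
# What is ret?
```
36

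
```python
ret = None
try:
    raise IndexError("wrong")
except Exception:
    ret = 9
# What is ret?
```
9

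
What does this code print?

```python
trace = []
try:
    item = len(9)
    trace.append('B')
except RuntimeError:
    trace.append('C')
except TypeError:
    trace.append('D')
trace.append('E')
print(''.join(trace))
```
DE

TypeError is caught by its specific handler, not RuntimeError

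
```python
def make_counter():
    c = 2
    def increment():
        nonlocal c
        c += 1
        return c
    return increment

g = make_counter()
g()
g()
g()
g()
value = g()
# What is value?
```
7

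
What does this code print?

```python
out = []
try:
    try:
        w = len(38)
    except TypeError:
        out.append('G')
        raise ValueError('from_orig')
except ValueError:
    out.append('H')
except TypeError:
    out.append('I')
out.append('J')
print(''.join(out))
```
GHJ

ValueError raised and caught, original TypeError not re-raised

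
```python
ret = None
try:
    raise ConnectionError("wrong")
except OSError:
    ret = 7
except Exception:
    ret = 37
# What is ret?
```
7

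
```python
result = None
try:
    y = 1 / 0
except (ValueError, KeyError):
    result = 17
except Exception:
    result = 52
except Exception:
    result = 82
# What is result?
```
52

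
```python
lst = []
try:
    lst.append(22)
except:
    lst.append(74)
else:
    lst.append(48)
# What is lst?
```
[22, 48]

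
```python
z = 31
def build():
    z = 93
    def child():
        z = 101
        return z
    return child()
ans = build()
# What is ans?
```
101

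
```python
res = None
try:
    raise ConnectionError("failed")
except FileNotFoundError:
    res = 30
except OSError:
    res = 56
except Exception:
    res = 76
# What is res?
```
56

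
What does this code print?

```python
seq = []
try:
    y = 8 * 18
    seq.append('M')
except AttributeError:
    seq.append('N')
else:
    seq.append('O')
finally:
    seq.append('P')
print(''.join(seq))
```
MOP

else runs before finally when no exception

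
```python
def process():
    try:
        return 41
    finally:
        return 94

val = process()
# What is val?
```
94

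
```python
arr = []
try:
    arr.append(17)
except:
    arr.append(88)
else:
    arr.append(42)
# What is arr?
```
[17, 42]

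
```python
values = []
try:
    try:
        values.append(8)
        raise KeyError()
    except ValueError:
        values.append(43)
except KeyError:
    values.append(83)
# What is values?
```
[8, 83]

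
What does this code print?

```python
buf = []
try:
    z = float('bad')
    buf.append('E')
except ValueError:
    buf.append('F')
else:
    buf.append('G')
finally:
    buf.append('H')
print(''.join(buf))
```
FH

Exception: except runs, else skipped, finally runs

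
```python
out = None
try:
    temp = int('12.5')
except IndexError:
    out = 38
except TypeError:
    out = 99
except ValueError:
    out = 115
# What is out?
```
115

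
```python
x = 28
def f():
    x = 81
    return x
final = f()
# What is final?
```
81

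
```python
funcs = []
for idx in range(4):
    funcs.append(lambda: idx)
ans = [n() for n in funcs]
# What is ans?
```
[3, 3, 3, 3]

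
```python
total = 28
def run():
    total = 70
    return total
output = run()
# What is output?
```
70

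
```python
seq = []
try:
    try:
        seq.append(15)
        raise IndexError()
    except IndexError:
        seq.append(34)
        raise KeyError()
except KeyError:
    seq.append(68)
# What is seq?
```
[15, 34, 68]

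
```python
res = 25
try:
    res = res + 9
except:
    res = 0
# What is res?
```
34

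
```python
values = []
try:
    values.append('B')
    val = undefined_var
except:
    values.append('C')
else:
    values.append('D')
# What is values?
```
['B', 'C']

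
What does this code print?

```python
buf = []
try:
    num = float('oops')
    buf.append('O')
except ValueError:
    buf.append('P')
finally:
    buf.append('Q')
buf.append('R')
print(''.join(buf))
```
PQR

finally always runs, even after exception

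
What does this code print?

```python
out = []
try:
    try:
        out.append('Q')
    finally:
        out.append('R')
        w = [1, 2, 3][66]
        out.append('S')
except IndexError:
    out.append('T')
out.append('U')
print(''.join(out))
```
QRTU

Exception in inner finally caught by outer except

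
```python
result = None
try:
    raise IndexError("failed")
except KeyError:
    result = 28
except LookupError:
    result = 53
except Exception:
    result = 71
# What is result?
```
53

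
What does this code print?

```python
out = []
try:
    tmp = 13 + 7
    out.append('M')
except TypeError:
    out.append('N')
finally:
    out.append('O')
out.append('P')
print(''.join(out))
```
MOP

finally runs after normal execution too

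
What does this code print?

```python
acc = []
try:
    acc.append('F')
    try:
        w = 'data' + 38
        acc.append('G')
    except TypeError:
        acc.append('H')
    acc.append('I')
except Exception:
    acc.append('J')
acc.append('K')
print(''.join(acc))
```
FHIK

Inner exception caught by inner handler, outer continues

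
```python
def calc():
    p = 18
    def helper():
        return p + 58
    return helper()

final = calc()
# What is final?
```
76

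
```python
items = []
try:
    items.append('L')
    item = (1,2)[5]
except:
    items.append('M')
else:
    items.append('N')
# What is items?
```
['L', 'M']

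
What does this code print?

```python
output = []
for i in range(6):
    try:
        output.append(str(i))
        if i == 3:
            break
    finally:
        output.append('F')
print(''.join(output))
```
0F1F2F3F

finally runs even when breaking out of loop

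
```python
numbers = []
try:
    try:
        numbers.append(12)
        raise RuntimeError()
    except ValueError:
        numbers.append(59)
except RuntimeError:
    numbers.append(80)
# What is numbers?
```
[12, 80]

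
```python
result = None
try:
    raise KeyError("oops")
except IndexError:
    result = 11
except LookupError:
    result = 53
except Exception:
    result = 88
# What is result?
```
53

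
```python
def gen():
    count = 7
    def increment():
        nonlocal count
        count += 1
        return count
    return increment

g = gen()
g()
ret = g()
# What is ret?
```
9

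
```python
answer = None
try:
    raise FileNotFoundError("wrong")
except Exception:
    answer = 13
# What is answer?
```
13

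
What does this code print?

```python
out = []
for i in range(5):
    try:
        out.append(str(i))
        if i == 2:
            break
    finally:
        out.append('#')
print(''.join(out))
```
0#1#2#

finally runs even when breaking out of loop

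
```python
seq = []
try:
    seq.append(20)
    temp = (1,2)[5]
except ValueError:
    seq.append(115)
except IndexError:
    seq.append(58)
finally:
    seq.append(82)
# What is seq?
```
[20, 58, 82]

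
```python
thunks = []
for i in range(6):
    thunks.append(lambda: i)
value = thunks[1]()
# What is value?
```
5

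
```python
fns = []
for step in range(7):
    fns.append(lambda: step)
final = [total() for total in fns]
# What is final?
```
[6, 6, 6, 6, 6, 6, 6]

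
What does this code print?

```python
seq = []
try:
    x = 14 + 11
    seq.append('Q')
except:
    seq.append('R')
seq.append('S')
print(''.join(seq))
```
QS

No exception, try block completes normally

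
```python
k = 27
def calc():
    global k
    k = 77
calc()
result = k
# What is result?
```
77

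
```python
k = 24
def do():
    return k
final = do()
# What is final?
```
24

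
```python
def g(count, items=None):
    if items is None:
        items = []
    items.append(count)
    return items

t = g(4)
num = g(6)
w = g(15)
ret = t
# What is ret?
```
[4]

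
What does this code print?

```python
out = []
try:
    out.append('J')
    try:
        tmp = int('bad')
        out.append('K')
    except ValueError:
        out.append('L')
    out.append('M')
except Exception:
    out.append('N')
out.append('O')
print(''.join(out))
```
JLMO

Inner exception caught by inner handler, outer continues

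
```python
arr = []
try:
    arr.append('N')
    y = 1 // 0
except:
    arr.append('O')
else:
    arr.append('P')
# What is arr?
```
['N', 'O']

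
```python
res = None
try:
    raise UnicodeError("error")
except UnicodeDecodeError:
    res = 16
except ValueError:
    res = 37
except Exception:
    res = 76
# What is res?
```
37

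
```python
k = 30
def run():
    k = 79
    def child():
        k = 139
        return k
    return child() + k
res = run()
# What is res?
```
218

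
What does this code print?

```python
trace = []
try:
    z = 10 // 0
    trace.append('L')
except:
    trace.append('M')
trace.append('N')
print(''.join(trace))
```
MN

Exception raised in try, caught by bare except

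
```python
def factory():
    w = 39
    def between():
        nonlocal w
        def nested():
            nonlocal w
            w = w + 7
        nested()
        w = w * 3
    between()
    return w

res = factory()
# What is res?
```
138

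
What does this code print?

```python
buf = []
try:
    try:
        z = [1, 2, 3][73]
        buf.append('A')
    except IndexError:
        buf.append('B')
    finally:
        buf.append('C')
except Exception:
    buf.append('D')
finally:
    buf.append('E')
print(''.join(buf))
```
BCE

Both finally blocks run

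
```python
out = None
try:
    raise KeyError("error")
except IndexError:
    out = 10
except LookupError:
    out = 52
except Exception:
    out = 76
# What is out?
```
52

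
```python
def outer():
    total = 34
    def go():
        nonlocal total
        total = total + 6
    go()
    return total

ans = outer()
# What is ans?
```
40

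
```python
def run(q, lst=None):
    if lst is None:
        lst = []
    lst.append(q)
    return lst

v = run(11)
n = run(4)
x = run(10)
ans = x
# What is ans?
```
[10]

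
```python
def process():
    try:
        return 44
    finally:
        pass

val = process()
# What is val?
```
44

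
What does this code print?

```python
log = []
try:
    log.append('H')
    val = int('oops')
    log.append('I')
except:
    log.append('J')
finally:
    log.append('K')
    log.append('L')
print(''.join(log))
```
HJKL

Code before exception runs, then except, then all of finally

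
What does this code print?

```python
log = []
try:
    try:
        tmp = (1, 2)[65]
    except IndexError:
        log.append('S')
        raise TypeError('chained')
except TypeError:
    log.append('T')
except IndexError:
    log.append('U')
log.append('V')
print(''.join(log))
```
STV

TypeError raised and caught, original IndexError not re-raised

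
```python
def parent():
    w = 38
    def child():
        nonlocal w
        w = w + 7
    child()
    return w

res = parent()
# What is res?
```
45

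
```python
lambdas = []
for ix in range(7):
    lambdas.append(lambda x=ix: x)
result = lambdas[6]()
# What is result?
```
6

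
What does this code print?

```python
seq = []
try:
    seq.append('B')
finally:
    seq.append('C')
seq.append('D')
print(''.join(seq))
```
BCD

try/finally without except, no exception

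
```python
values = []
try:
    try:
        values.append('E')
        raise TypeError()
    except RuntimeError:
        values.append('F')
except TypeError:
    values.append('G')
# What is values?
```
['E', 'G']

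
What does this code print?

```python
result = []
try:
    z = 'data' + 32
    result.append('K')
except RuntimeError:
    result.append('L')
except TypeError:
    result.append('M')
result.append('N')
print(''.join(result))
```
MN

TypeError is caught by its specific handler, not RuntimeError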